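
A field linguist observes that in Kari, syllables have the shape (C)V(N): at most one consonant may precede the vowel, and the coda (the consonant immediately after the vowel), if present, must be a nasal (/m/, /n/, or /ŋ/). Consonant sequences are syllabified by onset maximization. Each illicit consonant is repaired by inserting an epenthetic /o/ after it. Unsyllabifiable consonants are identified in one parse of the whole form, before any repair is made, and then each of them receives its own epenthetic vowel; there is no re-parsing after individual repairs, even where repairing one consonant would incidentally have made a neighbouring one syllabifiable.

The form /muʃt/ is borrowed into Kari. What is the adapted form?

Syllabifying with onset maximization leaves /ʃ/, /t/ stranded (only a nasal (/m/, /n/, or /ŋ/) is licensed in coda position; onsets are limited to one consonant).
Inserting the epenthetic vowel yields /ʃ/ → /ʃo/, /t/ → /to/.

muʃoto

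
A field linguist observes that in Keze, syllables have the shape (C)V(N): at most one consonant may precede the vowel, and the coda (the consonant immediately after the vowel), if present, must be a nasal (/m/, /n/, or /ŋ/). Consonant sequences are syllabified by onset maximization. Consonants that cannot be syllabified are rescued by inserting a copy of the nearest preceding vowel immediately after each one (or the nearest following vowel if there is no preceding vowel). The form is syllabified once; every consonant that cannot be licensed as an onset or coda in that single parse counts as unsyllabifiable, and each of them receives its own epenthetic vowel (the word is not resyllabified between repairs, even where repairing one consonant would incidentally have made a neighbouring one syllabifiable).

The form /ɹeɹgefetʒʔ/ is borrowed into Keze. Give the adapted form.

ɹeɹegefeteʒeʔe

The consonants /ɹ/, /t/, /ʒ/, /ʔ/ cannot be parsed into a legal (C)V(N) syllable (only a nasal (/m/, /n/, or /ŋ/) is licensed in coda position; onsets are limited to one consonant).
Inserting the epenthetic vowel yields /ɹ/ → /ɹe/, /t/ → /te/, /ʒ/ → /ʒe/, /ʔ/ → /ʔe/.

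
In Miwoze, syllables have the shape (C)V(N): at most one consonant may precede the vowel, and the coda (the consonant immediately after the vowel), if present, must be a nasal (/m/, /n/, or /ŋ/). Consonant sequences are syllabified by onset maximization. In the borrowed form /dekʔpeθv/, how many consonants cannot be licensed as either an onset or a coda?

Syllabifying with onset maximization leaves /k/, /ʔ/, /θ/, /v/ stranded (only a nasal (/m/, /n/, or /ŋ/) is licensed in coda position; onsets are limited to one consonant).

4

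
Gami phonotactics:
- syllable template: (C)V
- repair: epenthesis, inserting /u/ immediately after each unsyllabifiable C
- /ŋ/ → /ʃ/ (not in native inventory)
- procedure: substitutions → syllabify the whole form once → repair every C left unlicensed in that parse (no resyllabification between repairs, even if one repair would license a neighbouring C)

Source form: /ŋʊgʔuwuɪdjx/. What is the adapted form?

Substitution: /ŋ/ → /ʃ/, giving /ʃʊgʔuwuɪdjx/.
Syllabifying with onset maximization leaves /g/, /d/, /j/, /x/ stranded (no codas are permitted; onsets are limited to one consonant).
Each unlicensed consonant becomes the onset of a new syllable: /g/ → /gu/, /d/ → /du/, /j/ → /ju/, /x/ → /xu/.

ʃʊguʔuwuɪdujuxu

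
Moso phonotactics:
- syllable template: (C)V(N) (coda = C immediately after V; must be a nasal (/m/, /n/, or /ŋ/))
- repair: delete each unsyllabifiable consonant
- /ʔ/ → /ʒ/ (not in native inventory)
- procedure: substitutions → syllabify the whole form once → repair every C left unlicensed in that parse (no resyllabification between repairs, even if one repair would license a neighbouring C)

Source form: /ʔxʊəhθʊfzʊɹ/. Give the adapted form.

Substitution: /ʔ/ → /ʒ/, giving /ʒxʊəhθʊfzʊɹ/.
The consonants /ʒ/, /h/, /f/, /ɹ/ cannot be parsed into a legal (C)V(N) syllable (only a nasal (/m/, /n/, or /ŋ/) is licensed in coda position; onsets are limited to one consonant).
Each unlicensed consonant is deleted: /ʒ/, /h/, /f/, /ɹ/.

xʊəθʊzʊ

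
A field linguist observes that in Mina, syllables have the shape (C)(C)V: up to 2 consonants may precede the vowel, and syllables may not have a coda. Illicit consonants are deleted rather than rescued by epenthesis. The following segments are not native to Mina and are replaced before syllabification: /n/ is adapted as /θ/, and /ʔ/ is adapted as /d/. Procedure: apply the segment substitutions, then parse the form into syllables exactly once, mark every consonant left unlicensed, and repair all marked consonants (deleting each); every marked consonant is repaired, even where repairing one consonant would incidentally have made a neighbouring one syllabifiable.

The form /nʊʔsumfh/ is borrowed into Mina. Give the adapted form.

θʊdsu

Substitution: /n/ → /θ/, /ʔ/ → /d/, giving /θʊdsumfh/.
Syllabifying with onset maximization leaves /m/, /f/, /h/ stranded (no codas are permitted; onsets may contain at most 2 consonants).
Deletion applies to /m/, /f/, /h/.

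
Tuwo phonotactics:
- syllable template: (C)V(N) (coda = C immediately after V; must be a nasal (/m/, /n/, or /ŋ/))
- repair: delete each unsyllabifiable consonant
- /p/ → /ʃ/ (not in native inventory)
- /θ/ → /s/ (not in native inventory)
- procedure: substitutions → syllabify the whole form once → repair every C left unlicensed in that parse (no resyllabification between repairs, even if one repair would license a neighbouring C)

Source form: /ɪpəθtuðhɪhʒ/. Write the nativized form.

ɪʃətuhɪ

Substitution: /p/ → /ʃ/, /θ/ → /s/, giving /ɪʃəstuðhɪhʒ/.
Syllabifying with onset maximization leaves /s/, /ð/, /h/, /ʒ/ stranded (only a nasal (/m/, /n/, or /ŋ/) is licensed in coda position; onsets are limited to one consonant).
Deletion applies to /s/, /ð/, /h/, /ʒ/.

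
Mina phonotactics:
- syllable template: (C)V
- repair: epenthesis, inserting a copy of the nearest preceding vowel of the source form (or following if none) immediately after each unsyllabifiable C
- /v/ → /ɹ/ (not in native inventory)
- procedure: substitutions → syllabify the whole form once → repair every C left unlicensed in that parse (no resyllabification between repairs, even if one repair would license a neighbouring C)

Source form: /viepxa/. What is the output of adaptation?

Substitution: /v/ → /ɹ/, giving /ɹiepxa/.
The consonants /p/ cannot be parsed into a legal (C)V syllable (no codas are permitted; onsets are limited to one consonant).
Each unlicensed consonant becomes the onset of a new syllable: /p/ → /pe/.

ɹiepexa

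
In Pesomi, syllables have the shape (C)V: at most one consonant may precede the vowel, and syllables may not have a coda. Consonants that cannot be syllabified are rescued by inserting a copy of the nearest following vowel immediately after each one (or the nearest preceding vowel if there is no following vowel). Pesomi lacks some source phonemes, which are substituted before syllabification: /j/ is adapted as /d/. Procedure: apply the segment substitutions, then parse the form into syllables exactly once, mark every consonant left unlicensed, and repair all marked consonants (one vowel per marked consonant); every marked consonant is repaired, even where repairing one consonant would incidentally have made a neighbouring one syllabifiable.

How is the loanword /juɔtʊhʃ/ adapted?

duɔtʊhʊʃʊ

Substitution: /j/ → /d/, giving /duɔtʊhʃ/.
Under (C)V, the unsyllabifiable consonants are /h/, /ʃ/ (no codas are permitted; onsets are limited to one consonant).
Inserting the epenthetic vowel yields /h/ → /hʊ/, /ʃ/ → /ʃʊ/.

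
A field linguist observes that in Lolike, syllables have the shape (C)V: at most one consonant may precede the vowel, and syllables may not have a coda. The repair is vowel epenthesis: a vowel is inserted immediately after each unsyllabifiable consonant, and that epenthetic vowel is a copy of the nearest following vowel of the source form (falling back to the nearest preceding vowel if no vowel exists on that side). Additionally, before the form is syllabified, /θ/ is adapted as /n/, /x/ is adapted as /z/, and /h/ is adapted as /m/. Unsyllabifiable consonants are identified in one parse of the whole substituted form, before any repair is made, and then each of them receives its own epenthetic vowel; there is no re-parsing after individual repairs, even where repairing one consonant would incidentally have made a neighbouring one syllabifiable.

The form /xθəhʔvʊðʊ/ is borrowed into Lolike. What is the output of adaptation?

Substitution: /x/ → /z/, /θ/ → /n/, /h/ → /m/, giving /znəmʔvʊðʊ/.
Under (C)V, the unsyllabifiable consonants are /z/, /m/, /ʔ/ (no codas are permitted; onsets are limited to one consonant).
Epenthesis after each stranded consonant: /z/ → /zə/, /m/ → /mʊ/, /ʔ/ → /ʔʊ/.

zənəmʊʔʊvʊðʊ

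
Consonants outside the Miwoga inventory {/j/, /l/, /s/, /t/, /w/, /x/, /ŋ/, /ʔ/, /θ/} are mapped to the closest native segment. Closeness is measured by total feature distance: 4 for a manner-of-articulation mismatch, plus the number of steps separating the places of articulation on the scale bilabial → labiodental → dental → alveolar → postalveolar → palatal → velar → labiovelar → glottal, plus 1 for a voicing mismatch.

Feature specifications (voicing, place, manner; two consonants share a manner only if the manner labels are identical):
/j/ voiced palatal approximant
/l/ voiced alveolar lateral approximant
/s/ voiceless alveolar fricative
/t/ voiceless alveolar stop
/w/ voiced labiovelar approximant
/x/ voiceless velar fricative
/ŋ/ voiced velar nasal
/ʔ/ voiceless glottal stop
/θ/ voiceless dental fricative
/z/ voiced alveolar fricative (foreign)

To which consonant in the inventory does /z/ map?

/s/ is closest: same manner (fricative), place distance 0 (alveolar→alveolar), voicing differs (+1); total 1. Next closest is /θ/ at distance 2.

s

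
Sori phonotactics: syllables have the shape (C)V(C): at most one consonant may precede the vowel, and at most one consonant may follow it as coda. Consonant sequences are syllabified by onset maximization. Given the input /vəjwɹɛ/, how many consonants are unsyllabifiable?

Under (C)V(C), the unsyllabifiable consonants are /w/ (at most one coda consonant is licensed; onsets are limited to one consonant).

1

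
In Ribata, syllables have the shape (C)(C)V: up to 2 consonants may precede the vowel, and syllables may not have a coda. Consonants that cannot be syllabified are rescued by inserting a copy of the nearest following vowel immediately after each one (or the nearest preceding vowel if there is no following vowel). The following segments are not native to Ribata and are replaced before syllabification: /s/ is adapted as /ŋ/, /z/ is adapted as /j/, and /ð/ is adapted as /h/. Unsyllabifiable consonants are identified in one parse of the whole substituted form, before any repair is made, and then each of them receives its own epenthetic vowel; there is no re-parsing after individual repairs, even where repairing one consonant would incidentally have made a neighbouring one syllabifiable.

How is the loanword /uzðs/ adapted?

Substitution: /z/ → /j/, /ð/ → /h/, /s/ → /ŋ/, giving /ujhŋ/.
Syllabifying with onset maximization leaves /j/, /h/, /ŋ/ stranded (no codas are permitted; onsets may contain at most 2 consonants).
Epenthesis after each stranded consonant: /j/ → /ju/, /h/ → /hu/, /ŋ/ → /ŋu/.

ujuhuŋu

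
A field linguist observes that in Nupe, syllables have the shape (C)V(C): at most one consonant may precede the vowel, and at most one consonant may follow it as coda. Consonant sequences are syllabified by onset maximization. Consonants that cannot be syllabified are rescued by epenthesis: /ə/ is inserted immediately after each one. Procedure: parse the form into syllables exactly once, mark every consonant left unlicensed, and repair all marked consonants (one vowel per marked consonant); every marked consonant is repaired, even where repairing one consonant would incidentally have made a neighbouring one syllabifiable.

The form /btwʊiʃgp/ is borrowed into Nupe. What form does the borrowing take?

bətəwʊiʃgəpə

Syllabifying with onset maximization leaves /b/, /t/, /g/, /p/ stranded (at most one coda consonant is licensed; onsets are limited to one consonant).
Each unlicensed consonant becomes the onset of a new syllable: /b/ → /bə/, /t/ → /tə/, /g/ → /gə/, /p/ → /pə/.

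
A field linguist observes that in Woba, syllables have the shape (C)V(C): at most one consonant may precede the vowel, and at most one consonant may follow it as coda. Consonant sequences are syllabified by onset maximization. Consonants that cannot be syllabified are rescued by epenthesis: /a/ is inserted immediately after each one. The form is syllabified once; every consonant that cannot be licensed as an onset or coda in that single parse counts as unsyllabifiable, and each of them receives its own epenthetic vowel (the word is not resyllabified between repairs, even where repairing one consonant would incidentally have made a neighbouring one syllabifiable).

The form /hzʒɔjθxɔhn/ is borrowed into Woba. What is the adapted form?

hazaʒɔjθaxɔhna

The consonants /h/, /z/, /θ/, /n/ cannot be parsed into a legal (C)V(C) syllable (at most one coda consonant is licensed; onsets are limited to one consonant).
Inserting the epenthetic vowel yields /h/ → /ha/, /z/ → /za/, /θ/ → /θa/, /n/ → /na/.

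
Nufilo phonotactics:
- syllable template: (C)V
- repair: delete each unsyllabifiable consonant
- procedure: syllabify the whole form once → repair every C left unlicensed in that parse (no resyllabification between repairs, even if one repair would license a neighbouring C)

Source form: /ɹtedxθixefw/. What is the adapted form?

teθixe

Under (C)V, the unsyllabifiable consonants are /ɹ/, /d/, /x/, /f/, /w/ (no codas are permitted; onsets are limited to one consonant).
Deleting the stranded consonants removes /ɹ/, /d/, /x/, /f/, /w/.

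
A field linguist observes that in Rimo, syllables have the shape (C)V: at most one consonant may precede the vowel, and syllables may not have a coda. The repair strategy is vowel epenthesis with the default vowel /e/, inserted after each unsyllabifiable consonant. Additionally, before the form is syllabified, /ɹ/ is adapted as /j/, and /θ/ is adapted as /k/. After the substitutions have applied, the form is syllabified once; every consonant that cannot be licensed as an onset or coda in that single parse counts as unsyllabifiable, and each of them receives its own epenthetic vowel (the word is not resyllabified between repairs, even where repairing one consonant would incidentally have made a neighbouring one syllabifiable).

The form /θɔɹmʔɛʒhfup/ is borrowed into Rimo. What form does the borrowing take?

kɔjemeʔɛʒehefupe

Substitution: /θ/ → /k/, /ɹ/ → /j/, giving /kɔjmʔɛʒhfup/.
Syllabifying with onset maximization leaves /j/, /m/, /ʒ/, /h/, /p/ stranded (no codas are permitted; onsets are limited to one consonant).
Each unlicensed consonant becomes the onset of a new syllable: /j/ → /je/, /m/ → /me/, /ʒ/ → /ʒe/, /h/ → /he/, /p/ → /pe/.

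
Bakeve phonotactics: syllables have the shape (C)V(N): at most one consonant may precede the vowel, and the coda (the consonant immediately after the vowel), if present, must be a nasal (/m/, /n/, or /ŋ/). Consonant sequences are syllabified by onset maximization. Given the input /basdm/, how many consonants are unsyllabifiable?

3

The consonants /s/, /d/, /m/ cannot be parsed into a legal (C)V(N) syllable (only a nasal (/m/, /n/, or /ŋ/) is licensed in coda position; onsets are limited to one consonant).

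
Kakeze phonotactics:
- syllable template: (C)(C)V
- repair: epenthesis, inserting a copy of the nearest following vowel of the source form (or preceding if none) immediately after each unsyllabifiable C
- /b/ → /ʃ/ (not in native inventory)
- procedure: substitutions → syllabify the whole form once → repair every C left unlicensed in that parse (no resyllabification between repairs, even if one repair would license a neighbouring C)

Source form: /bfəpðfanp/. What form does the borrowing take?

ʃfəpaðfanapa

Substitution: /b/ → /ʃ/, giving /ʃfəpðfanp/.
The consonants /p/, /n/, /p/ cannot be parsed into a legal (C)(C)V syllable (no codas are permitted; onsets may contain at most 2 consonants).
Inserting the epenthetic vowel yields /p/ → /pa/, /n/ → /na/, /p/ → /pa/.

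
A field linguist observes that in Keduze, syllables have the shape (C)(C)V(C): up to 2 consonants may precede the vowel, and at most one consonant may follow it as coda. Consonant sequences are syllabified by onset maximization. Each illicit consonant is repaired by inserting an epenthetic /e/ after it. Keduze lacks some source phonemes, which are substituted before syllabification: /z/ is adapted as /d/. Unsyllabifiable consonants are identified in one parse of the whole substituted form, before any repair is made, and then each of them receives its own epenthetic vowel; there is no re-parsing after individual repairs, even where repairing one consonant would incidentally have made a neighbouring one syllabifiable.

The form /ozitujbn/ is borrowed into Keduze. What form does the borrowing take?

oditujbene

Substitution: /z/ → /d/, giving /oditujbn/.
The consonants /b/, /n/ cannot be parsed into a legal (C)(C)V(C) syllable (at most one coda consonant is licensed; onsets may contain at most 2 consonants).
Each unlicensed consonant becomes the onset of a new syllable: /b/ → /be/, /n/ → /ne/.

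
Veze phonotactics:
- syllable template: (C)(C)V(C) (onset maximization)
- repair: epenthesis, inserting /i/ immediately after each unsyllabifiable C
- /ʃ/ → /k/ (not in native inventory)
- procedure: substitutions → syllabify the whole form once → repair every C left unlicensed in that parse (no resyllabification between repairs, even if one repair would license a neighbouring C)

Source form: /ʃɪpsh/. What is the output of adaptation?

kɪpsihi

Substitution: /ʃ/ → /k/, giving /kɪpsh/.
Under (C)(C)V(C), the unsyllabifiable consonants are /s/, /h/ (at most one coda consonant is licensed; onsets may contain at most 2 consonants).
Epenthesis after each stranded consonant: /s/ → /si/, /h/ → /hi/.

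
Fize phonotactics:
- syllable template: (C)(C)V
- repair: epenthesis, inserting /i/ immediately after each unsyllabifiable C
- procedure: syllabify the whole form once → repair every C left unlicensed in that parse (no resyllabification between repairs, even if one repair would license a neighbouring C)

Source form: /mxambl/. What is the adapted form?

mxamibili

Syllabifying with onset maximization leaves /m/, /b/, /l/ stranded (no codas are permitted; onsets may contain at most 2 consonants).
Inserting the epenthetic vowel yields /m/ → /mi/, /b/ → /bi/, /l/ → /li/.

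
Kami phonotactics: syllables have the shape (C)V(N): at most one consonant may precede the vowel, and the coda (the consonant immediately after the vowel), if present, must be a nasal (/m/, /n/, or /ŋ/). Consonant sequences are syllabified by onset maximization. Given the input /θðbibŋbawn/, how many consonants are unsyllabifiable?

The consonants /θ/, /ð/, /b/, /ŋ/, /w/, /n/ cannot be parsed into a legal (C)V(N) syllable (only a nasal (/m/, /n/, or /ŋ/) is licensed in coda position; onsets are limited to one consonant).

6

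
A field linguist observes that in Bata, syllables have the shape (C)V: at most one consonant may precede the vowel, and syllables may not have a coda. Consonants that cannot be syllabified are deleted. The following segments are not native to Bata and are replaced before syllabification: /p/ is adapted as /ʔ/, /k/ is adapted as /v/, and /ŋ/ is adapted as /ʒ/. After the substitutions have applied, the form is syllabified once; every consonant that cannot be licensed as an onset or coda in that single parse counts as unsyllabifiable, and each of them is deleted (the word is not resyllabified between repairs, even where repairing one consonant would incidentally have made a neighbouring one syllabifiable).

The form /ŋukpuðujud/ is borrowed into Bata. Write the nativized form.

ʒuʔuðuju

Substitution: /ŋ/ → /ʒ/, /k/ → /v/, /p/ → /ʔ/, giving /ʒuvʔuðujud/.
Syllabifying with onset maximization leaves /v/, /d/ stranded (no codas are permitted; onsets are limited to one consonant).
Each unlicensed consonant is deleted: /v/, /d/.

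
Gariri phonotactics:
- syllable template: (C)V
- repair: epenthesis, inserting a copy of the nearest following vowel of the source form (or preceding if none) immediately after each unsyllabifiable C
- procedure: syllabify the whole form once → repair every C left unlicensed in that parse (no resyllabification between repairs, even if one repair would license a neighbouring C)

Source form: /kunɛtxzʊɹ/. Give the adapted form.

Under (C)V, the unsyllabifiable consonants are /t/, /x/, /ɹ/ (no codas are permitted; onsets are limited to one consonant).
Each unlicensed consonant becomes the onset of a new syllable: /t/ → /tʊ/, /x/ → /xʊ/, /ɹ/ → /ɹʊ/.

kunɛtʊxʊzʊɹʊ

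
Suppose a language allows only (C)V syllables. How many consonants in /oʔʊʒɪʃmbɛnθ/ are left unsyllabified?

The consonants /ʃ/, /m/, /n/, /θ/ cannot be parsed into a legal (C)V syllable (no codas are permitted; onsets are limited to one consonant).

4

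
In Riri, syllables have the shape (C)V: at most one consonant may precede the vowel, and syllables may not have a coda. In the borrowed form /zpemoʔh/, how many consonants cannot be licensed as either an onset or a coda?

3

Under (C)V, the unsyllabifiable consonants are /z/, /ʔ/, /h/ (no codas are permitted; onsets are limited to one consonant).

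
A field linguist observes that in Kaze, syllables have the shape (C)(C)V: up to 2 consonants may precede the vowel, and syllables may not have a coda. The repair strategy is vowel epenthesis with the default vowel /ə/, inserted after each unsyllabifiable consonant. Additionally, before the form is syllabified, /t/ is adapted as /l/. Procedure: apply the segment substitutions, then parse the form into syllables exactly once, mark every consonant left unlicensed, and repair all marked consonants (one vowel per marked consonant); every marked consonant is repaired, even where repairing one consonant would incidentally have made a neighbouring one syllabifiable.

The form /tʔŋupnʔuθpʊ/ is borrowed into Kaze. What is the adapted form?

ləʔŋupənʔuθpʊ

Substitution: /t/ → /l/, giving /lʔŋupnʔuθpʊ/.
Under (C)(C)V, the unsyllabifiable consonants are /l/, /p/ (no codas are permitted; onsets may contain at most 2 consonants).
Epenthesis after each stranded consonant: /l/ → /lə/, /p/ → /pə/.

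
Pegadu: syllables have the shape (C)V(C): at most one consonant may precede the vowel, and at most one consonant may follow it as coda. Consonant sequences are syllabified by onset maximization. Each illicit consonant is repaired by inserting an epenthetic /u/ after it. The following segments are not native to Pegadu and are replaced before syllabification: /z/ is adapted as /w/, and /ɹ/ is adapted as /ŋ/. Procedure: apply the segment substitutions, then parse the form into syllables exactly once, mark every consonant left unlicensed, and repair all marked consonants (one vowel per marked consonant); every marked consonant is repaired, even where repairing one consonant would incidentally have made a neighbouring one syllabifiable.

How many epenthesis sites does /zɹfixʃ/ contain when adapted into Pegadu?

After substitution the input is /wŋfixʃ/.
The unsyllabifiable consonants are /w/, /ŋ/, /ʃ/; each receives one epenthetic vowel.

3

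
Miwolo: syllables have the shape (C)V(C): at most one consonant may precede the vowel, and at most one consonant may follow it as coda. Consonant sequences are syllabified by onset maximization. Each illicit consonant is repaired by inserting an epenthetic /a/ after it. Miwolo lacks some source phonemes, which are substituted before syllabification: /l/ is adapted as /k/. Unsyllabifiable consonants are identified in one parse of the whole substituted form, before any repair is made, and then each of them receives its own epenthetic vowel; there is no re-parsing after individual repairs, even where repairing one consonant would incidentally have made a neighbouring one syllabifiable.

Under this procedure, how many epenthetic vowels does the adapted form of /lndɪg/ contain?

2

After substitution the input is /kndɪg/.
The unsyllabifiable consonants are /k/, /n/; each receives one epenthetic vowel.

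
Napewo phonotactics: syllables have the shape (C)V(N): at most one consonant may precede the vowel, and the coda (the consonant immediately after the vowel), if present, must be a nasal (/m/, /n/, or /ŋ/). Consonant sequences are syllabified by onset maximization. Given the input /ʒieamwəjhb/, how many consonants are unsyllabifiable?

Syllabifying with onset maximization leaves /j/, /h/, /b/ stranded (only a nasal (/m/, /n/, or /ŋ/) is licensed in coda position; onsets are limited to one consonant).

3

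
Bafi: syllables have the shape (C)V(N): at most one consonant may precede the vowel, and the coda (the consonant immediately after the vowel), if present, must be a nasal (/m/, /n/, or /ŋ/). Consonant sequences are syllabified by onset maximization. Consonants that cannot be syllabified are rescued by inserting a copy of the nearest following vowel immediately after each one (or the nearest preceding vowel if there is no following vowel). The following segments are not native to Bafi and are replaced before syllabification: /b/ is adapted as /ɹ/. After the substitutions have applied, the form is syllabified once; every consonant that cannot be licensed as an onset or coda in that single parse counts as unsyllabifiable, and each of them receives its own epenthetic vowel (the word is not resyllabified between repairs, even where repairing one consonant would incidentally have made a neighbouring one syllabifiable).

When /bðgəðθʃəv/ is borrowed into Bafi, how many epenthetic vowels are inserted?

After substitution the input is /ɹðgəðθʃəv/.
The unsyllabifiable consonants are /ɹ/, /ð/, /ð/, /θ/, /v/; each receives one epenthetic vowel.

5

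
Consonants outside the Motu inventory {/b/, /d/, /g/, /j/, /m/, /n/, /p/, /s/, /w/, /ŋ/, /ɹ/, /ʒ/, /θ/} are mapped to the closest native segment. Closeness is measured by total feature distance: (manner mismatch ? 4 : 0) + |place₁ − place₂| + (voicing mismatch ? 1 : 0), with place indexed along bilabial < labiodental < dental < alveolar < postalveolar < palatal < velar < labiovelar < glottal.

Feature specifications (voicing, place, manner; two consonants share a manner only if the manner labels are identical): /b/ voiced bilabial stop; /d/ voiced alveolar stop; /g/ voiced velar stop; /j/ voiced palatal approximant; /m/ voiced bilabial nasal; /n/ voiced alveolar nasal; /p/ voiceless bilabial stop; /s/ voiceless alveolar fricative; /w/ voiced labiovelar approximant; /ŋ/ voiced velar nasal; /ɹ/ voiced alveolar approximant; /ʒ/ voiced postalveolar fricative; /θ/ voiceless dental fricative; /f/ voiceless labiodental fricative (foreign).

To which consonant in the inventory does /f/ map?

/θ/ is closest: same manner (fricative), place distance 1 (labiodental→dental), same voicing; total 1. Next closest is /s/ at distance 2.

θ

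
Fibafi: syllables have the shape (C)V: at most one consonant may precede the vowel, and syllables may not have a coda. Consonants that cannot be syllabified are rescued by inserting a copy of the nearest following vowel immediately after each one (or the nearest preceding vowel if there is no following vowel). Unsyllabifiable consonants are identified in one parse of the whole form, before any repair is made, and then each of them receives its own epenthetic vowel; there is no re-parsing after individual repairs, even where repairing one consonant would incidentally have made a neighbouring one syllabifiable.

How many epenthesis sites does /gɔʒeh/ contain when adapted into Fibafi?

1

The unsyllabifiable consonants are /h/; each receives one epenthetic vowel.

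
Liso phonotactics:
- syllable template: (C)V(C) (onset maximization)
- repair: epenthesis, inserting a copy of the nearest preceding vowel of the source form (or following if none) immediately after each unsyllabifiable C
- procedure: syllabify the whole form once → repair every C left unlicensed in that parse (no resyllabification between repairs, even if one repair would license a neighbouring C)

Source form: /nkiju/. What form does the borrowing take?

nikiju

The consonants /n/ cannot be parsed into a legal (C)V(C) syllable (at most one coda consonant is licensed; onsets are limited to one consonant).
Inserting the epenthetic vowel yields /n/ → /ni/.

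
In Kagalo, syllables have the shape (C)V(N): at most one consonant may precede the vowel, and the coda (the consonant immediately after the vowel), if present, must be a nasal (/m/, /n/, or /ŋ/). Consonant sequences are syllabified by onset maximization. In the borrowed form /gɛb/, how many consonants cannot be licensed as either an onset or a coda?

The consonants /b/ cannot be parsed into a legal (C)V(N) syllable (only a nasal (/m/, /n/, or /ŋ/) is licensed in coda position; onsets are limited to one consonant).

1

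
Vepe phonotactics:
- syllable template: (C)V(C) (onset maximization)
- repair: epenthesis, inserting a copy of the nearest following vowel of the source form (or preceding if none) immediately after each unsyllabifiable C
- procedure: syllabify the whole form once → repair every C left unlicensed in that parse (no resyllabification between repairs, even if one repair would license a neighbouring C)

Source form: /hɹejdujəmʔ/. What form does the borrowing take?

heɹejdujəmʔə

Syllabifying with onset maximization leaves /h/, /ʔ/ stranded (at most one coda consonant is licensed; onsets are limited to one consonant).
Inserting the epenthetic vowel yields /h/ → /he/, /ʔ/ → /ʔə/.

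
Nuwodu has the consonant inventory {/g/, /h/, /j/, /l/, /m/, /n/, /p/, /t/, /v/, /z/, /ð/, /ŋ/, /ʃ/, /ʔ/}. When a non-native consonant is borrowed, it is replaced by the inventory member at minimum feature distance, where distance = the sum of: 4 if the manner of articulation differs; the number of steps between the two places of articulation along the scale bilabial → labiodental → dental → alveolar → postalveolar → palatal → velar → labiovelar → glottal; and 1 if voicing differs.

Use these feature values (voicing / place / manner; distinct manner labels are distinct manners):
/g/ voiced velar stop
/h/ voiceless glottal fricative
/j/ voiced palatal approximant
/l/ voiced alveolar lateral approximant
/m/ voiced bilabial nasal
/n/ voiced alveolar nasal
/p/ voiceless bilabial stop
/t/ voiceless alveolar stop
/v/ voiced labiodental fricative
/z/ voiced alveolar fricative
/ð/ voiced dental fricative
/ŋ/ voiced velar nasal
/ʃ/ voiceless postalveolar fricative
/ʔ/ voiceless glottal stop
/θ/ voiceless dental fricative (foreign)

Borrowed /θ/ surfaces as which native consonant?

ð

/ð/ is closest: same manner (fricative), place distance 0 (dental→dental), voicing differs (+1); total 1. Next closest is /v/ at distance 2.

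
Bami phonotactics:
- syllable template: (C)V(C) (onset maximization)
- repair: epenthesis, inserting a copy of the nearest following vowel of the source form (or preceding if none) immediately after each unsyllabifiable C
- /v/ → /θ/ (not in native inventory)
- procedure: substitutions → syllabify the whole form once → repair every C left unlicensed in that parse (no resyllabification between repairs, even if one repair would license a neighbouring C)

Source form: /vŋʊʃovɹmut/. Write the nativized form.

Substitution: /v/ → /θ/, giving /θŋʊʃoθɹmut/.
The consonants /θ/, /ɹ/ cannot be parsed into a legal (C)V(C) syllable (at most one coda consonant is licensed; onsets are limited to one consonant).
Each unlicensed consonant becomes the onset of a new syllable: /θ/ → /θʊ/, /ɹ/ → /ɹu/.

θʊŋʊʃoθɹumut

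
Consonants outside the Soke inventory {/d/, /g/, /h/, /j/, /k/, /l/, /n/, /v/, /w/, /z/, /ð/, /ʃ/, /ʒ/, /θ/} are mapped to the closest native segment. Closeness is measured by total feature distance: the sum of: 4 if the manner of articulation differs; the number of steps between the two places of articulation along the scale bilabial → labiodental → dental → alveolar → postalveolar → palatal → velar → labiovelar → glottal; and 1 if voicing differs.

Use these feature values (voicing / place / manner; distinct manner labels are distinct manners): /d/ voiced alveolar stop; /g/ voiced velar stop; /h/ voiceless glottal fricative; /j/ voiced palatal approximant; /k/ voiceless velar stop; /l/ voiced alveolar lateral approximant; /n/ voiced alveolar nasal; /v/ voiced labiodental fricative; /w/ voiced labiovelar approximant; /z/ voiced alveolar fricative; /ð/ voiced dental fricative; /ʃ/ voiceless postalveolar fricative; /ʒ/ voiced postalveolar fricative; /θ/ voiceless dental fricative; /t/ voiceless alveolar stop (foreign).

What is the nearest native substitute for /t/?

/d/ is closest: same manner (stop), place distance 0 (alveolar→alveolar), voicing differs (+1); total 1. Next closest is /k/ at distance 3.

d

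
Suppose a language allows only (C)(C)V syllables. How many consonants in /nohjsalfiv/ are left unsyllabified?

Under (C)(C)V, the unsyllabifiable consonants are /h/, /v/ (no codas are permitted; onsets may contain at most 2 consonants).

2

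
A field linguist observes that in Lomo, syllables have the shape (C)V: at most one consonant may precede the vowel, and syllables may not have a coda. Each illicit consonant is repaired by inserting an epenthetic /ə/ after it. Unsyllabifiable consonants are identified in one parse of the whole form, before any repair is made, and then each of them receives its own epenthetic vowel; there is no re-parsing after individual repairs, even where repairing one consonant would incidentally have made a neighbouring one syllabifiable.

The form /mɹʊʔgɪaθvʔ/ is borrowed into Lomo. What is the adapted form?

məɹʊʔəgɪaθəvəʔə

Syllabifying with onset maximization leaves /m/, /ʔ/, /θ/, /v/, /ʔ/ stranded (no codas are permitted; onsets are limited to one consonant).
Inserting the epenthetic vowel yields /m/ → /mə/, /ʔ/ → /ʔə/, /θ/ → /θə/, /v/ → /və/, /ʔ/ → /ʔə/.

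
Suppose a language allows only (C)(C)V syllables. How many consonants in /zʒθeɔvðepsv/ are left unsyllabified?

4

Syllabifying with onset maximization leaves /z/, /p/, /s/, /v/ stranded (no codas are permitted; onsets may contain at most 2 consonants).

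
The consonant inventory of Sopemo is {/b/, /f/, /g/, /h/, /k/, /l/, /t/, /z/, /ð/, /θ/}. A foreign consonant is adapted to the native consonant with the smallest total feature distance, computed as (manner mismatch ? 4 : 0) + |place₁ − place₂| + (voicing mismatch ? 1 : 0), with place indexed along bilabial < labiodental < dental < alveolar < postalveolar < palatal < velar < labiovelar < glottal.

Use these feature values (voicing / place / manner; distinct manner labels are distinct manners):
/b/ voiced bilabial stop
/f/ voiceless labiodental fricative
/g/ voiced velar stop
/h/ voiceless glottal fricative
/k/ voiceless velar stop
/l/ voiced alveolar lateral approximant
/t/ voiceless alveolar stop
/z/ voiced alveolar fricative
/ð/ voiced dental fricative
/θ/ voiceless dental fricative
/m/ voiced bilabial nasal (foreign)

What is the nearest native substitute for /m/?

/b/ is closest: manner differs (nasal→stop, +4), place distance 0 (bilabial→bilabial), same voicing; total 4. Next closest is /f/ at distance 6.

b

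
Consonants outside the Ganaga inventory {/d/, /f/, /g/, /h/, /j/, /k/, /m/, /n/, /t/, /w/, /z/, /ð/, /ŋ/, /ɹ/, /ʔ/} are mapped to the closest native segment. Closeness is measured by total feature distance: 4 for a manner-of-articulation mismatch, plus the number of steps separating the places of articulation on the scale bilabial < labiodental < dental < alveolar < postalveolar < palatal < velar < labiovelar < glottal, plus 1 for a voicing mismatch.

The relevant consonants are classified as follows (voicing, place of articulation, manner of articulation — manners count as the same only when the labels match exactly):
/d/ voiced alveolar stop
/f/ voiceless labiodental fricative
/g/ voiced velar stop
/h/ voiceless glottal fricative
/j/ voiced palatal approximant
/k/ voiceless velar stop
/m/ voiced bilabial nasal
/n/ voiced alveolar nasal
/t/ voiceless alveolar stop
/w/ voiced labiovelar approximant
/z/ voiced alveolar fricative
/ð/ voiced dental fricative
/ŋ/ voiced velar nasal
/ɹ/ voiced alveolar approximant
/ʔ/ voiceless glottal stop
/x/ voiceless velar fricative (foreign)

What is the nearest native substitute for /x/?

/h/ is closest: same manner (fricative), place distance 2 (velar→glottal), same voicing; total 2. Next closest is /k/ at distance 4.

h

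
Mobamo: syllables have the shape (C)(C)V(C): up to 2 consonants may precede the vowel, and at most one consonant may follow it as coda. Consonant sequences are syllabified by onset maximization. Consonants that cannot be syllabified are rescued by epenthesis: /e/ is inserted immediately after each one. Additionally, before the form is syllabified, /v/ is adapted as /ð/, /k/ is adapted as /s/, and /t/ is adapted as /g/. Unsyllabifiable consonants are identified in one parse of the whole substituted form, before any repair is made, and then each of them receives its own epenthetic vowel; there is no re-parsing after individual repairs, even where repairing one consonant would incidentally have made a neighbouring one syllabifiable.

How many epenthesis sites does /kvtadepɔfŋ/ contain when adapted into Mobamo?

After substitution the input is /sðgadepɔfŋ/.
The unsyllabifiable consonants are /s/, /ŋ/; each receives one epenthetic vowel.

2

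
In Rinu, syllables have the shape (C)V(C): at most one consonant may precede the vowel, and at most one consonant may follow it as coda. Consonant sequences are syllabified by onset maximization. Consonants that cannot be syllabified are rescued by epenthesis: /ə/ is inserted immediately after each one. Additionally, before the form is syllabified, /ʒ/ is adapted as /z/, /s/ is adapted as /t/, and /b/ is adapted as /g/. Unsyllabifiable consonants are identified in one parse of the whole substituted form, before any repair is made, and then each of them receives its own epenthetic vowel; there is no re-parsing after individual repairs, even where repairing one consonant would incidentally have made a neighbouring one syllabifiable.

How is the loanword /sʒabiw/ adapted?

təzagiw

Substitution: /s/ → /t/, /ʒ/ → /z/, /b/ → /g/, giving /tzagiw/.
Syllabifying with onset maximization leaves /t/ stranded (at most one coda consonant is licensed; onsets are limited to one consonant).
Inserting the epenthetic vowel yields /t/ → /tə/.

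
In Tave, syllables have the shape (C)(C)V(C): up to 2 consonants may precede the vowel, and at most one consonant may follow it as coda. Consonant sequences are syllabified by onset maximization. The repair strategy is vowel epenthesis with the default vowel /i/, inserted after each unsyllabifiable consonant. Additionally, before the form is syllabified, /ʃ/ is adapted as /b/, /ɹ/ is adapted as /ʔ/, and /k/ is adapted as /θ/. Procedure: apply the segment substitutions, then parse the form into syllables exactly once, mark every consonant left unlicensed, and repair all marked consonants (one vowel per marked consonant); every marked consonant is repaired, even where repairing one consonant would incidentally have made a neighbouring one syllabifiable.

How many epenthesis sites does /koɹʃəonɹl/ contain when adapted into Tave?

2

After substitution the input is /θoʔbəonʔl/.
The unsyllabifiable consonants are /ʔ/, /l/; each receives one epenthetic vowel.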